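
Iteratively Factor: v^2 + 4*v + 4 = (v + 2)*(v + 2)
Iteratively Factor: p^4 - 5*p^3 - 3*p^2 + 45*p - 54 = (p - 3)*(p^3 - 2*p^2 - 9*p + 18) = (p - 3)*(p - 2)*(p^2 - 9) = (p - 3)^2*(p - 2)*(p + 3)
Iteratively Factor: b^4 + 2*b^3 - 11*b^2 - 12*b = (b - 3)*(b^3 + 5*b^2 + 4*b) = (b - 3)*(b + 4)*(b^2 + b) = (b - 3)*(b + 1)*(b + 4)*(b)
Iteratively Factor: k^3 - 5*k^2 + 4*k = (k - 4)*(k^2 - k) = k*(k - 4)*(k - 1)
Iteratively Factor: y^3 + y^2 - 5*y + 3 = (y - 1)*(y^2 + 2*y - 3) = (y - 1)^2*(y + 3)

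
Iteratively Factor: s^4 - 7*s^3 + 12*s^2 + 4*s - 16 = (s + 1)*(s^3 - 8*s^2 + 20*s - 16) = (s - 2)*(s + 1)*(s^2 - 6*s + 8) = (s - 2)^2*(s + 1)*(s - 4)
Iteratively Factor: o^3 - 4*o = (o)*(o^2 - 4) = o*(o - 2)*(o + 2)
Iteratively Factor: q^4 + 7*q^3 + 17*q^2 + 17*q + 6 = (q + 1)*(q^3 + 6*q^2 + 11*q + 6) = (q + 1)*(q + 3)*(q^2 + 3*q + 2) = (q + 1)^2*(q + 3)*(q + 2)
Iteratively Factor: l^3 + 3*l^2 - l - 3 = (l - 1)*(l^2 + 4*l + 3) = (l - 1)*(l + 3)*(l + 1)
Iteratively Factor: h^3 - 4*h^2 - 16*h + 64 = (h - 4)*(h^2 - 16) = (h - 4)*(h + 4)*(h - 4)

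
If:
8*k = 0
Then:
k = 0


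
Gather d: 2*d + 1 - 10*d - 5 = -8*d - 4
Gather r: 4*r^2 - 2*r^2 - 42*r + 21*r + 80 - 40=2*r^2 - 21*r + 40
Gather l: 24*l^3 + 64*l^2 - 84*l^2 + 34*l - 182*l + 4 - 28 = 24*l^3 - 20*l^2 - 148*l - 24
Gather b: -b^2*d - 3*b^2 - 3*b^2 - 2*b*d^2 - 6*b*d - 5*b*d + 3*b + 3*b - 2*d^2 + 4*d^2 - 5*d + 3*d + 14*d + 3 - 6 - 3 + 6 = b^2*(-d - 6) + b*(-2*d^2 - 11*d + 6) + 2*d^2 + 12*d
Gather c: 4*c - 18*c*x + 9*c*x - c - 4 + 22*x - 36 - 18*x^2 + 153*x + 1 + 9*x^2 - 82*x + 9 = c*(3 - 9*x) - 9*x^2 + 93*x - 30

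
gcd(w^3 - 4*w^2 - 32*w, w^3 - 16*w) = w^2 + 4*w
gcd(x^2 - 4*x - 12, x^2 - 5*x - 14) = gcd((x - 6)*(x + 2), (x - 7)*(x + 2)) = x + 2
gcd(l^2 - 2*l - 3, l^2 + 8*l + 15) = 1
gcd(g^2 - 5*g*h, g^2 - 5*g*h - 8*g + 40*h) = g - 5*h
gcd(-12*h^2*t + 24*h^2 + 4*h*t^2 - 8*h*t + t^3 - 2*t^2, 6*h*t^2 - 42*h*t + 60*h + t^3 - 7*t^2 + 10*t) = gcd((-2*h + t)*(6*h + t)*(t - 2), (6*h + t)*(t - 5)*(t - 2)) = 6*h*t - 12*h + t^2 - 2*t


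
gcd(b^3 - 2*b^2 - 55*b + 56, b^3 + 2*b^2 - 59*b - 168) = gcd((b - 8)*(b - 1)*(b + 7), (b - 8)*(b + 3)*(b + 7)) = b^2 - b - 56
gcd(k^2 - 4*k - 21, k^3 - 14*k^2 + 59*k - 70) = k - 7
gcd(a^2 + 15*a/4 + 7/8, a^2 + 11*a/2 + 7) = a + 7/2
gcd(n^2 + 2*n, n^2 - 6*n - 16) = n + 2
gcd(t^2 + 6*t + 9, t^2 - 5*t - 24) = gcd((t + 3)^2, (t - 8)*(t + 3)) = t + 3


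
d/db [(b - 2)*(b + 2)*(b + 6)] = 3*b^2 + 12*b - 4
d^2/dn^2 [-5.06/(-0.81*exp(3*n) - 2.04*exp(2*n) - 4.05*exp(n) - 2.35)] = (5.06*(2.43*exp(2*n) + 4.08*exp(n) + 4.05)*(4.86*exp(2*n) + 8.16*exp(n) + 8.1)*exp(n) - (36.8874*exp(2*n) + 41.2896*exp(n) + 20.493)*(0.81*exp(3*n) + 2.04*exp(2*n) + 4.05*exp(n) + 2.35))*exp(n)/(0.81*exp(3*n) + 2.04*exp(2*n) + 4.05*exp(n) + 2.35)^3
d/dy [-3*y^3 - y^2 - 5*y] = -9*y^2 - 2*y - 5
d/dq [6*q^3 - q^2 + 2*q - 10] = 18*q^2 - 2*q + 2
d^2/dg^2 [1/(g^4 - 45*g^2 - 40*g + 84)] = 2*(3*(15 - 2*g^2)*(g^4 - 45*g^2 - 40*g + 84) + 4*(-2*g^3 + 45*g + 20)^2)/(g^4 - 45*g^2 - 40*g + 84)^3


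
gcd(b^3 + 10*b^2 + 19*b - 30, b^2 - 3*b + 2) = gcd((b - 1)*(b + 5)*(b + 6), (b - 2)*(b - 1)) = b - 1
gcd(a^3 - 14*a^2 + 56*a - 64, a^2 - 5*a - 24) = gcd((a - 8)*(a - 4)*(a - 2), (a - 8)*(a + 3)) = a - 8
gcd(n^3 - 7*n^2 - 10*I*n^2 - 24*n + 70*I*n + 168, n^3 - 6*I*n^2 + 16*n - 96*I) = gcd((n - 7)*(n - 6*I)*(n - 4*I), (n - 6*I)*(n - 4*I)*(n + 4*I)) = n^2 - 10*I*n - 24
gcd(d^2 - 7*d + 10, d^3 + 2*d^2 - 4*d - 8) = d - 2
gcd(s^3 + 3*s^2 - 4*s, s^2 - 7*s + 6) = s - 1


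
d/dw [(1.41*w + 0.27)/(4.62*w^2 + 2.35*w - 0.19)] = (6.5142*w^2 + 3.3135*w - (1.41*w + 0.27)*(9.24*w + 2.35) - 0.2679)/(4.62*w^2 + 2.35*w - 0.19)^2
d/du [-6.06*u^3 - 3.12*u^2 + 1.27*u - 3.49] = -18.18*u^2 - 6.24*u + 1.27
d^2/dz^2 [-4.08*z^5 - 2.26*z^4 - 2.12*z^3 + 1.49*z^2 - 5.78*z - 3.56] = -81.6*z^3 - 27.12*z^2 - 12.72*z + 2.98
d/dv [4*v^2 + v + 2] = 8*v + 1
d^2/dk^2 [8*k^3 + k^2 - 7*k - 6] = 48*k + 2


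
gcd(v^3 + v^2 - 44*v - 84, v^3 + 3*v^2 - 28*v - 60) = v^2 + 8*v + 12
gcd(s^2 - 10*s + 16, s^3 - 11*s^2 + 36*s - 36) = s - 2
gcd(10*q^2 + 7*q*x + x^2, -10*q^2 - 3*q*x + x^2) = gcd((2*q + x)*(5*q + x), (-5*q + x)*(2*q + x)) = 2*q + x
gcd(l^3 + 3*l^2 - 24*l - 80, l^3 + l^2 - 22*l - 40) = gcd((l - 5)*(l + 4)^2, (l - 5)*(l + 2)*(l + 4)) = l^2 - l - 20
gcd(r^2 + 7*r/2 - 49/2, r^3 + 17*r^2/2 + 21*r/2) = r + 7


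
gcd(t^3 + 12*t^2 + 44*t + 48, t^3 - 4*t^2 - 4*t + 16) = t + 2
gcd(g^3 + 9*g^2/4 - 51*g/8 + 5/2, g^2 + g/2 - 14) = g + 4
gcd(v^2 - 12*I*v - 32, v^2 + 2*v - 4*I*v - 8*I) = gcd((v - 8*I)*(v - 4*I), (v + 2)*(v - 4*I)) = v - 4*I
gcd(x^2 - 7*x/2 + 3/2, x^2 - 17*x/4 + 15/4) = x - 3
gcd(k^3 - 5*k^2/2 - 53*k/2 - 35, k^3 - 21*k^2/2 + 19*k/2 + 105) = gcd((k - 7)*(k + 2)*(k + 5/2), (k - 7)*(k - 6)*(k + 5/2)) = k^2 - 9*k/2 - 35/2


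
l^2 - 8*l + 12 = (l - 6)*(l - 2)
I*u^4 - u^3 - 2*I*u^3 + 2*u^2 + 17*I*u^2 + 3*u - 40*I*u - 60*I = (u - 3)*(u - 4*I)*(u + 5*I)*(I*u + I)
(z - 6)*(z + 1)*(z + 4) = z^3 - z^2 - 26*z - 24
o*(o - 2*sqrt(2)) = o^2 - 2*sqrt(2)*o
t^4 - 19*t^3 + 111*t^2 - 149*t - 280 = (t - 8)*(t - 7)*(t - 5)*(t + 1)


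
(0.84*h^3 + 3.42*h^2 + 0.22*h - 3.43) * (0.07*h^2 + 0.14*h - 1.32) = 0.0588*h^5 + 0.357*h^4 - 0.6146*h^3 - 4.7237*h^2 - 0.7706*h + 4.5276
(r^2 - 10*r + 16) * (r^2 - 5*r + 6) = r^4 - 15*r^3 + 72*r^2 - 140*r + 96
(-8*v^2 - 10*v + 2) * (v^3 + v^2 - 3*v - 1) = -8*v^5 - 18*v^4 + 16*v^3 + 40*v^2 + 4*v - 2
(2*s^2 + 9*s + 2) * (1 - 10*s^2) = -20*s^4 - 90*s^3 - 18*s^2 + 9*s + 2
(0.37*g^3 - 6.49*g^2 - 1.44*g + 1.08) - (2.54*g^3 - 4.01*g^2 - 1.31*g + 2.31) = -2.17*g^3 - 2.48*g^2 - 0.13*g - 1.23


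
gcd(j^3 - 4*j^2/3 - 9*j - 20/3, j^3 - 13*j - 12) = j^2 - 3*j - 4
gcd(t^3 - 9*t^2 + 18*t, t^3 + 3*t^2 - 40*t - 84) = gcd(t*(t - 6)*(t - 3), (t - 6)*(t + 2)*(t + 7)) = t - 6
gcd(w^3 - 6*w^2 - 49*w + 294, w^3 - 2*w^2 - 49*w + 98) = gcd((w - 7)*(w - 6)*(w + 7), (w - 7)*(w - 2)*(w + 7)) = w^2 - 49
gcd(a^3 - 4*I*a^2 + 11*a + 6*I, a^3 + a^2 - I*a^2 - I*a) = 1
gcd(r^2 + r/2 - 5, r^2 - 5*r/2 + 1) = r - 2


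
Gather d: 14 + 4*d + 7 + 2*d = 6*d + 21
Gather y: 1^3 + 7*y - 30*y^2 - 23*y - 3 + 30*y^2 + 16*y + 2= 0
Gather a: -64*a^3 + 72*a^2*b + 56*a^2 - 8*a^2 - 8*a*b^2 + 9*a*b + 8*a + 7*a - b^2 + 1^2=-64*a^3 + a^2*(72*b + 48) + a*(-8*b^2 + 9*b + 15) - b^2 + 1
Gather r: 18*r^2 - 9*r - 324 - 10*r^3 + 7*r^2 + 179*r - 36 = -10*r^3 + 25*r^2 + 170*r - 360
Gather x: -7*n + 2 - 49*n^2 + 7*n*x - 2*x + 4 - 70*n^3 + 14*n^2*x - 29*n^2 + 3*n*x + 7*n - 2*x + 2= -70*n^3 - 78*n^2 + x*(14*n^2 + 10*n - 4) + 8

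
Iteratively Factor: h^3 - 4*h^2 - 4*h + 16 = (h - 2)*(h^2 - 2*h - 8) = (h - 2)*(h + 2)*(h - 4)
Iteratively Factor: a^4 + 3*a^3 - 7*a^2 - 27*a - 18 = (a - 3)*(a^3 + 6*a^2 + 11*a + 6) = (a - 3)*(a + 1)*(a^2 + 5*a + 6) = (a - 3)*(a + 1)*(a + 3)*(a + 2)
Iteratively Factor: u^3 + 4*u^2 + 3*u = (u)*(u^2 + 4*u + 3) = u*(u + 1)*(u + 3)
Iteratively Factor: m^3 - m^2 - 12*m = (m)*(m^2 - m - 12) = m*(m + 3)*(m - 4)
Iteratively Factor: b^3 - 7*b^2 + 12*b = (b)*(b^2 - 7*b + 12) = b*(b - 3)*(b - 4)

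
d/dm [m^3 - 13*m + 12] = 3*m^2 - 13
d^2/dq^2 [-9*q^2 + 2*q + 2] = -18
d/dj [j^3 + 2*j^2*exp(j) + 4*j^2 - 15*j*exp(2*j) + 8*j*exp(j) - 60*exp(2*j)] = 2*j^2*exp(j) + 3*j^2 - 30*j*exp(2*j) + 12*j*exp(j) + 8*j - 135*exp(2*j) + 8*exp(j)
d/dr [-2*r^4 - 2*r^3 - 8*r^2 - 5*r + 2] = -8*r^3 - 6*r^2 - 16*r - 5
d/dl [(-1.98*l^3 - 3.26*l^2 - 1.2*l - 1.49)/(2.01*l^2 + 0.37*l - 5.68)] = (-3.9798*l^4 - 1.4652*l^3 + 34.945*l^2 + 43.0234*l + 7.3673)/(4.0401*l^4 + 1.4874*l^3 - 22.6967*l^2 - 4.2032*l + 32.2624)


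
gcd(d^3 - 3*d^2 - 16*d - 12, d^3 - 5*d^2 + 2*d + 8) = d + 1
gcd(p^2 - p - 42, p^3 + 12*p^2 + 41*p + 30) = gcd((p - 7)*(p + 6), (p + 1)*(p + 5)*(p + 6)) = p + 6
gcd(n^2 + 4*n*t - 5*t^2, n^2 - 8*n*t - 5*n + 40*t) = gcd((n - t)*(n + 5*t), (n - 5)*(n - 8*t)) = 1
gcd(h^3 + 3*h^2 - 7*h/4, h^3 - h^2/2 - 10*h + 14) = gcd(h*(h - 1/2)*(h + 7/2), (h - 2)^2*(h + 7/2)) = h + 7/2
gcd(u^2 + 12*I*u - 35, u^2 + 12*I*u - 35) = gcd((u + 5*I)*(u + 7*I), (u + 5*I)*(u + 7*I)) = u^2 + 12*I*u - 35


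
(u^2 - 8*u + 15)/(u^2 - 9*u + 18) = (u - 5)/(u - 6)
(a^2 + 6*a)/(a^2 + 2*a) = (a + 6)/(a + 2)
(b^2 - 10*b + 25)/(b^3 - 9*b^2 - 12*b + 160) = (b - 5)/(b^2 - 4*b - 32)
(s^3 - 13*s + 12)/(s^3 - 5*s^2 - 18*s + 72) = (s - 1)/(s - 6)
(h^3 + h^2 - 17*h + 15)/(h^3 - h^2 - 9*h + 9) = (h + 5)/(h + 3)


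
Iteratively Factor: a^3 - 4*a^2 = (a)*(a^2 - 4*a) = a^2*(a - 4)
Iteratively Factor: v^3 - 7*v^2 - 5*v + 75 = (v - 5)*(v^2 - 2*v - 15) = (v - 5)^2*(v + 3)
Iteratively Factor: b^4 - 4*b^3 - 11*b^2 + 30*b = (b)*(b^3 - 4*b^2 - 11*b + 30) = b*(b - 5)*(b^2 + b - 6) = b*(b - 5)*(b - 2)*(b + 3)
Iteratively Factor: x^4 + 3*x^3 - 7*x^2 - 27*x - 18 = (x + 2)*(x^3 + x^2 - 9*x - 9) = (x - 3)*(x + 2)*(x^2 + 4*x + 3) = (x - 3)*(x + 2)*(x + 3)*(x + 1)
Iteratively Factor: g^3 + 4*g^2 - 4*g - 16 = (g + 4)*(g^2 - 4) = (g - 2)*(g + 4)*(g + 2)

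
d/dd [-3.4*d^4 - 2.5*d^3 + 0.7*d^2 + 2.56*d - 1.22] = -13.6*d^3 - 7.5*d^2 + 1.4*d + 2.56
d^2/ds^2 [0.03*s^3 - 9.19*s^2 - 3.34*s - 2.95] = 0.18*s - 18.38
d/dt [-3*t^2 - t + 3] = -6*t - 1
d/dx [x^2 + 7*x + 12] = 2*x + 7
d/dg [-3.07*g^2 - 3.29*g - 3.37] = -6.14*g - 3.29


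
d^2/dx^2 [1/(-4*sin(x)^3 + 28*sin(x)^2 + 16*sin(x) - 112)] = (9*sin(x)^6 - 77*sin(x)^5 + 176*sin(x)^4 - 56*sin(x)^3 + 530*sin(x)^2 + 112*sin(x) - 424)/(4*(sin(x)^3 - 7*sin(x)^2 - 4*sin(x) + 28)^3)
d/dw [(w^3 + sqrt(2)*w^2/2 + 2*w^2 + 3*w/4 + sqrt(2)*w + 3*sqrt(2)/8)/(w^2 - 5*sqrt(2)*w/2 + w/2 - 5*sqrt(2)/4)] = (2*w^2 - 10*sqrt(2)*w - 9*sqrt(2) - 5)/(2*w^2 - 10*sqrt(2)*w + 25)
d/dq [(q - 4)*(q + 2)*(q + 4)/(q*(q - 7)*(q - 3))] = 2*(-6*q^4 + 37*q^3 - 11*q^2 - 320*q + 336)/(q^2*(q^4 - 20*q^3 + 142*q^2 - 420*q + 441))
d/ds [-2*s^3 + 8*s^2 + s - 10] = -6*s^2 + 16*s + 1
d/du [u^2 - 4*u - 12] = 2*u - 4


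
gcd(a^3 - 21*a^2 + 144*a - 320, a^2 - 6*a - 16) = a - 8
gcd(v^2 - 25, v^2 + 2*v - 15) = v + 5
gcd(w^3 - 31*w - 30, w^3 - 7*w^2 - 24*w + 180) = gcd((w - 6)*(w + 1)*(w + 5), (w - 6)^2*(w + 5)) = w^2 - w - 30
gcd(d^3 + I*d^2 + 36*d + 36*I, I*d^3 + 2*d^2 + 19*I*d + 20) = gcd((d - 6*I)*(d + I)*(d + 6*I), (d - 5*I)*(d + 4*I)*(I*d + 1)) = 1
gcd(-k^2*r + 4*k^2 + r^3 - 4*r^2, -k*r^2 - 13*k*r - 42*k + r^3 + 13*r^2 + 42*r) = -k + r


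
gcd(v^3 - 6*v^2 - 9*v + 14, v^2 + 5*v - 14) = 1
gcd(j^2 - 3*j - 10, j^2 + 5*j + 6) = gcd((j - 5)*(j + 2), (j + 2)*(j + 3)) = j + 2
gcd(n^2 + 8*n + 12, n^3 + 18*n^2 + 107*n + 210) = n + 6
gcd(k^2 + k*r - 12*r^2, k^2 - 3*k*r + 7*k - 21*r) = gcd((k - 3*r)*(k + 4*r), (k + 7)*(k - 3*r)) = -k + 3*r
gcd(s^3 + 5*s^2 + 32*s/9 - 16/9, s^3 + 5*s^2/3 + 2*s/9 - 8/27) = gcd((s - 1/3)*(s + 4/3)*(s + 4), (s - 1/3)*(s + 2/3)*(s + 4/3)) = s^2 + s - 4/9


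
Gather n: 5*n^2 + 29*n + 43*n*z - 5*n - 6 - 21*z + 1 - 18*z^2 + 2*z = 5*n^2 + n*(43*z + 24) - 18*z^2 - 19*z - 5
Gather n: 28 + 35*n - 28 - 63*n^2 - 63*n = -63*n^2 - 28*n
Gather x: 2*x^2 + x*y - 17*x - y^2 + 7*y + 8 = 2*x^2 + x*(y - 17) - y^2 + 7*y + 8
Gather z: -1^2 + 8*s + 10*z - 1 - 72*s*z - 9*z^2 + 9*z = 8*s - 9*z^2 + z*(19 - 72*s) - 2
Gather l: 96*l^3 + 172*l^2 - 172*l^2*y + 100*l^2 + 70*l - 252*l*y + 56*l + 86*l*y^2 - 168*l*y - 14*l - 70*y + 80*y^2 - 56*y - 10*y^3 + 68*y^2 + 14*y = 96*l^3 + l^2*(272 - 172*y) + l*(86*y^2 - 420*y + 112) - 10*y^3 + 148*y^2 - 112*y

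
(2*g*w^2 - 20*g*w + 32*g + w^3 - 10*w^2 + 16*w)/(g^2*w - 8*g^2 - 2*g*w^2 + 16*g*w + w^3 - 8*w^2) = (2*g*w - 4*g + w^2 - 2*w)/(g^2 - 2*g*w + w^2)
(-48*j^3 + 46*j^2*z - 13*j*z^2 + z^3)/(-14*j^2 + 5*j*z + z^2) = (24*j^2 - 11*j*z + z^2)/(7*j + z)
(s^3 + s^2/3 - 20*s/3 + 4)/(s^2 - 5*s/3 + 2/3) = (s^2 + s - 6)/(s - 1)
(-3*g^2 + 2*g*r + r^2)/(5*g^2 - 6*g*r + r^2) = (3*g + r)/(-5*g + r)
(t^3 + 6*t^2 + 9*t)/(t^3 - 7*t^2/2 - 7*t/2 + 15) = 2*t*(t^2 + 6*t + 9)/(2*t^3 - 7*t^2 - 7*t + 30)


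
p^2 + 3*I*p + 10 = (p - 2*I)*(p + 5*I)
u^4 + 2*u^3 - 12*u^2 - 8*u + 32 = (u - 2)^2*(u + 2)*(u + 4)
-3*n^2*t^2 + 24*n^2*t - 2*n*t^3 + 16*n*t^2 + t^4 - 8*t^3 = t*(-3*n + t)*(n + t)*(t - 8)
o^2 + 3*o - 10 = (o - 2)*(o + 5)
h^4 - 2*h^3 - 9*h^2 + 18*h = h*(h - 3)*(h - 2)*(h + 3)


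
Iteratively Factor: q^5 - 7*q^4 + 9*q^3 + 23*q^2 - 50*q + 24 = (q + 2)*(q^4 - 9*q^3 + 27*q^2 - 31*q + 12) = (q - 4)*(q + 2)*(q^3 - 5*q^2 + 7*q - 3) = (q - 4)*(q - 3)*(q + 2)*(q^2 - 2*q + 1) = (q - 4)*(q - 3)*(q - 1)*(q + 2)*(q - 1)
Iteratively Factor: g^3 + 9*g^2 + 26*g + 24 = (g + 3)*(g^2 + 6*g + 8) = (g + 2)*(g + 3)*(g + 4)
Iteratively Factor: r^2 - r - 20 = (r + 4)*(r - 5)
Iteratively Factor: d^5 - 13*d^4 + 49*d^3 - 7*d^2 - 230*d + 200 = (d - 5)*(d^4 - 8*d^3 + 9*d^2 + 38*d - 40) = (d - 5)*(d - 1)*(d^3 - 7*d^2 + 2*d + 40) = (d - 5)^2*(d - 1)*(d^2 - 2*d - 8) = (d - 5)^2*(d - 1)*(d + 2)*(d - 4)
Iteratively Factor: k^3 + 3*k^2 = (k)*(k^2 + 3*k) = k^2*(k + 3)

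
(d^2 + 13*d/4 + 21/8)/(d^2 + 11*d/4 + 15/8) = (4*d + 7)/(4*d + 5)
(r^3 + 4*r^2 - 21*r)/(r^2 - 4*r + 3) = r*(r + 7)/(r - 1)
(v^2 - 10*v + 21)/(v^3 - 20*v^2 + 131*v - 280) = (v - 3)/(v^2 - 13*v + 40)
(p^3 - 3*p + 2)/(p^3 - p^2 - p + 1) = (p + 2)/(p + 1)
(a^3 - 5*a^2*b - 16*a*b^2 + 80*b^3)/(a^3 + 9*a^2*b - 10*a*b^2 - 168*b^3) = (a^2 - a*b - 20*b^2)/(a^2 + 13*a*b + 42*b^2)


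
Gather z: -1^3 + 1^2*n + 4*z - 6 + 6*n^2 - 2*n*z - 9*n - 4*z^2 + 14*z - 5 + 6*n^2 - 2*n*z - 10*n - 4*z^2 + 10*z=12*n^2 - 18*n - 8*z^2 + z*(28 - 4*n) - 12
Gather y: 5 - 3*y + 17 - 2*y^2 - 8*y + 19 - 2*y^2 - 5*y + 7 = -4*y^2 - 16*y + 48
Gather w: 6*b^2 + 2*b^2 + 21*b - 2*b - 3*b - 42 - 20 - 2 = 8*b^2 + 16*b - 64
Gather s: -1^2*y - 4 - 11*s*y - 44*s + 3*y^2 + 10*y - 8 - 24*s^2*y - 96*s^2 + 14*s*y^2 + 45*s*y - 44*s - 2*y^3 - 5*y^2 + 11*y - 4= s^2*(-24*y - 96) + s*(14*y^2 + 34*y - 88) - 2*y^3 - 2*y^2 + 20*y - 16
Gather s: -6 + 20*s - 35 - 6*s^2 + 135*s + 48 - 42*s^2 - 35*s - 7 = -48*s^2 + 120*s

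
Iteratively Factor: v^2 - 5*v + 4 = (v - 4)*(v - 1)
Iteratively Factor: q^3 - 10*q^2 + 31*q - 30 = (q - 3)*(q^2 - 7*q + 10) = (q - 3)*(q - 2)*(q - 5)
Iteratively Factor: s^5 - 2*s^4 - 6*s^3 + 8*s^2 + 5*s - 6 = (s - 3)*(s^4 + s^3 - 3*s^2 - s + 2) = (s - 3)*(s - 1)*(s^3 + 2*s^2 - s - 2) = (s - 3)*(s - 1)*(s + 1)*(s^2 + s - 2) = (s - 3)*(s - 1)^2*(s + 1)*(s + 2)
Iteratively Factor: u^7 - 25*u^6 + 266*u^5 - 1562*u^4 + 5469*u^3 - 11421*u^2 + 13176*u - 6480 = (u - 4)*(u^6 - 21*u^5 + 182*u^4 - 834*u^3 + 2133*u^2 - 2889*u + 1620) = (u - 5)*(u - 4)*(u^5 - 16*u^4 + 102*u^3 - 324*u^2 + 513*u - 324) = (u - 5)*(u - 4)*(u - 3)*(u^4 - 13*u^3 + 63*u^2 - 135*u + 108) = (u - 5)*(u - 4)^2*(u - 3)*(u^3 - 9*u^2 + 27*u - 27) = (u - 5)*(u - 4)^2*(u - 3)^2*(u^2 - 6*u + 9) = (u - 5)*(u - 4)^2*(u - 3)^3*(u - 3)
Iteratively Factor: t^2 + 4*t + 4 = (t + 2)*(t + 2)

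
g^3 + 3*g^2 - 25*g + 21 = (g - 3)*(g - 1)*(g + 7)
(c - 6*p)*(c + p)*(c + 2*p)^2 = c^4 - c^3*p - 22*c^2*p^2 - 44*c*p^3 - 24*p^4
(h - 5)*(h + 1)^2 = h^3 - 3*h^2 - 9*h - 5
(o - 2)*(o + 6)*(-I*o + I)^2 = -o^4 - 2*o^3 + 19*o^2 - 28*o + 12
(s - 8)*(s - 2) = s^2 - 10*s + 16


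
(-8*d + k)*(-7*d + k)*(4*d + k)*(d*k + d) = 224*d^4*k + 224*d^4 - 4*d^3*k^2 - 4*d^3*k - 11*d^2*k^3 - 11*d^2*k^2 + d*k^4 + d*k^3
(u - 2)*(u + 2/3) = u^2 - 4*u/3 - 4/3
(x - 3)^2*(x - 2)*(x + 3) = x^4 - 5*x^3 - 3*x^2 + 45*x - 54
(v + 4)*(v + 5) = v^2 + 9*v + 20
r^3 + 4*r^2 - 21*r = r*(r - 3)*(r + 7)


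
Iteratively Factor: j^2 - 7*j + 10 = (j - 2)*(j - 5)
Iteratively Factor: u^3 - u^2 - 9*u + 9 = (u - 1)*(u^2 - 9) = (u - 1)*(u + 3)*(u - 3)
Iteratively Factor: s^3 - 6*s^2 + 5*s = (s - 1)*(s^2 - 5*s) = (s - 5)*(s - 1)*(s)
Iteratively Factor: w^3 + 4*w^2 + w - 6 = (w + 3)*(w^2 + w - 2) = (w - 1)*(w + 3)*(w + 2)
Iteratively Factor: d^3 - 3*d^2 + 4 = (d - 2)*(d^2 - d - 2) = (d - 2)^2*(d + 1)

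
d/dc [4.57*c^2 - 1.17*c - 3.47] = 9.14*c - 1.17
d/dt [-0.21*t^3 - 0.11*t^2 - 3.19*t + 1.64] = -0.63*t^2 - 0.22*t - 3.19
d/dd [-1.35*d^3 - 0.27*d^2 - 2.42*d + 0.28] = -4.05*d^2 - 0.54*d - 2.42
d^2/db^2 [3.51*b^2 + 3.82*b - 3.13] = 7.02000000000000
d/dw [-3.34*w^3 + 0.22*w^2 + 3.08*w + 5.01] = -10.02*w^2 + 0.44*w + 3.08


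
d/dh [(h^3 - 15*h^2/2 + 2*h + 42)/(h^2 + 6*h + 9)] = (h^3 + 9*h^2 - 47*h - 78)/(h^3 + 9*h^2 + 27*h + 27)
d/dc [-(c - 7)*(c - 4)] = 11 - 2*c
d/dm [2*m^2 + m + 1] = 4*m + 1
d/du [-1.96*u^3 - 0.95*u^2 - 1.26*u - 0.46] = -5.88*u^2 - 1.9*u - 1.26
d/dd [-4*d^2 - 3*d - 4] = -8*d - 3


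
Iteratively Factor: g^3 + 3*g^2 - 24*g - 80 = (g - 5)*(g^2 + 8*g + 16) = (g - 5)*(g + 4)*(g + 4)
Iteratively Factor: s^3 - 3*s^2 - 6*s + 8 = (s - 4)*(s^2 + s - 2) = (s - 4)*(s - 1)*(s + 2)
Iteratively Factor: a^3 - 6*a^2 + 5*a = (a - 5)*(a^2 - a) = a*(a - 5)*(a - 1)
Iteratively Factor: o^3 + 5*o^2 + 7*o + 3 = (o + 1)*(o^2 + 4*o + 3) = (o + 1)*(o + 3)*(o + 1)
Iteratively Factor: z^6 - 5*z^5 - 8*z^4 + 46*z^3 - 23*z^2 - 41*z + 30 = (z - 1)*(z^5 - 4*z^4 - 12*z^3 + 34*z^2 + 11*z - 30) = (z - 1)*(z + 3)*(z^4 - 7*z^3 + 9*z^2 + 7*z - 10) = (z - 1)*(z + 1)*(z + 3)*(z^3 - 8*z^2 + 17*z - 10) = (z - 2)*(z - 1)*(z + 1)*(z + 3)*(z^2 - 6*z + 5) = (z - 5)*(z - 2)*(z - 1)*(z + 1)*(z + 3)*(z - 1)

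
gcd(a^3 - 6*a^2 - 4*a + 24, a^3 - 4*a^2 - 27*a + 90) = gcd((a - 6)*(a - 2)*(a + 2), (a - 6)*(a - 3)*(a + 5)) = a - 6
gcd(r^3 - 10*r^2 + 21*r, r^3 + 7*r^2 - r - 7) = 1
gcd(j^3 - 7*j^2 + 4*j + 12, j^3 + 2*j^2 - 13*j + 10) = j - 2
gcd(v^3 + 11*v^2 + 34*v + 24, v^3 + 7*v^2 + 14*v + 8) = v^2 + 5*v + 4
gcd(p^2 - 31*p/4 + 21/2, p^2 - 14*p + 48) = p - 6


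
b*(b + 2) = b^2 + 2*b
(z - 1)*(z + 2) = z^2 + z - 2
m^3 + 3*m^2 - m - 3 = (m - 1)*(m + 1)*(m + 3)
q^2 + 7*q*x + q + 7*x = (q + 1)*(q + 7*x)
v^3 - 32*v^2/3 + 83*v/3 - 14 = (v - 7)*(v - 3)*(v - 2/3)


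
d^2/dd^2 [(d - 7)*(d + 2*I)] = 2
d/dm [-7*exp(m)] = -7*exp(m)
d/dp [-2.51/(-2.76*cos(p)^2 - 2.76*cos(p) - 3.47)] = (13.8552*cos(p) + 6.9276)*sin(p)/(2.76*cos(p)^2 + 2.76*cos(p) + 3.47)^2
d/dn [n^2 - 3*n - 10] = 2*n - 3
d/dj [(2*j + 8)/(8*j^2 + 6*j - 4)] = (4*j^2 + 3*j - (j + 4)*(8*j + 3) - 2)/(4*j^2 + 3*j - 2)^2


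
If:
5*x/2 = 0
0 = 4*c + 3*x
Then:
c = 0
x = 0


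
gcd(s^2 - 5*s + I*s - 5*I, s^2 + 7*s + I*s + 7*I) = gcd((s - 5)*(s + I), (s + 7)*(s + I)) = s + I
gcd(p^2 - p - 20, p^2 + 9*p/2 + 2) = p + 4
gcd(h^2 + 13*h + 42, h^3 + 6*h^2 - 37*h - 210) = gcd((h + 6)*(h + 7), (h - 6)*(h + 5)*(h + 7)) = h + 7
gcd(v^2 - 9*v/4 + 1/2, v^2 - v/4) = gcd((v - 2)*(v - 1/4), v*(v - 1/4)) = v - 1/4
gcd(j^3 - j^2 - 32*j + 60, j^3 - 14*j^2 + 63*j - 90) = j - 5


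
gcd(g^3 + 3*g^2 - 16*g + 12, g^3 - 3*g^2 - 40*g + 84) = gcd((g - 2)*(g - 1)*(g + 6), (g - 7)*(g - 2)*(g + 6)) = g^2 + 4*g - 12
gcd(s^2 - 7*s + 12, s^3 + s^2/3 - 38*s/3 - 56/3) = s - 4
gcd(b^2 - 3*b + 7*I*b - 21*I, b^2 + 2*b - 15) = b - 3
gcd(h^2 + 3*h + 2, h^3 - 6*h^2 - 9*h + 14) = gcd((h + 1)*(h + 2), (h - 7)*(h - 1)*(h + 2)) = h + 2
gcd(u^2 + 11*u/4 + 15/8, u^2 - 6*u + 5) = 1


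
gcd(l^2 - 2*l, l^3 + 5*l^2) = l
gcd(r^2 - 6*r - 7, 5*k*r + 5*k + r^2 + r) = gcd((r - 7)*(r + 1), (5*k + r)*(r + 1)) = r + 1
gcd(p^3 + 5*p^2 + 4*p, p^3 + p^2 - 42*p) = p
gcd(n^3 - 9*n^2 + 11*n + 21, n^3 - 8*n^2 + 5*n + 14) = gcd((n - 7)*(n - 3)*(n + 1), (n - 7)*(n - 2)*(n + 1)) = n^2 - 6*n - 7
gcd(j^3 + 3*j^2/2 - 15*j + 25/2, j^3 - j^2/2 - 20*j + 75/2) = j^2 + 5*j/2 - 25/2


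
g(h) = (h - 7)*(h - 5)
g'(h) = 2*h - 12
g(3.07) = 7.58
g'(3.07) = -5.86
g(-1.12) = 49.69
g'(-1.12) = -14.24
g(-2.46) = 70.57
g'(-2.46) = -16.92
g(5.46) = -0.71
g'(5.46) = -1.08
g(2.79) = 9.30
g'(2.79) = -6.42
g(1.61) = 18.27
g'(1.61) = -8.78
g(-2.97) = 79.46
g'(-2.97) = -17.94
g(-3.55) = 90.20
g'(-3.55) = -19.10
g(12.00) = 35.00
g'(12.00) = 12.00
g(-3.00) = 80.00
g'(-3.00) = -18.00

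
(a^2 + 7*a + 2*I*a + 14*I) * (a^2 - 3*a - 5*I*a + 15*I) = a^4 + 4*a^3 - 3*I*a^3 - 11*a^2 - 12*I*a^2 + 40*a + 63*I*a - 210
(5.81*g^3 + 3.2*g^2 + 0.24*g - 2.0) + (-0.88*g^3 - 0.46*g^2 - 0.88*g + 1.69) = 4.93*g^3 + 2.74*g^2 - 0.64*g - 0.31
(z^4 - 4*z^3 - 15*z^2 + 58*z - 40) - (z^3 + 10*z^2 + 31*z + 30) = z^4 - 5*z^3 - 25*z^2 + 27*z - 70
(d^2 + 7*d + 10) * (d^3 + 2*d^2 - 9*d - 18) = d^5 + 9*d^4 + 15*d^3 - 61*d^2 - 216*d - 180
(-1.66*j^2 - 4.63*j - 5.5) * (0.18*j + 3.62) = -0.2988*j^3 - 6.8426*j^2 - 17.7506*j - 19.91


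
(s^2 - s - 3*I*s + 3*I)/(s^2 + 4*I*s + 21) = (s - 1)/(s + 7*I)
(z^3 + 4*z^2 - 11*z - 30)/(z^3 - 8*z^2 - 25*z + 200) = (z^2 - z - 6)/(z^2 - 13*z + 40)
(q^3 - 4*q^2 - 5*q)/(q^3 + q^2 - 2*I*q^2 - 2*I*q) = (q - 5)/(q - 2*I)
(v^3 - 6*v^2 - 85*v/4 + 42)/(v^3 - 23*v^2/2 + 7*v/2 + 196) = (v - 3/2)/(v - 7)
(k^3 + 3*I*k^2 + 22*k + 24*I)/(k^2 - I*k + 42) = (k^2 - 3*I*k + 4)/(k - 7*I)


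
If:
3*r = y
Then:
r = y/3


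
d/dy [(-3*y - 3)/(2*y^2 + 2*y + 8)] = 3*(-y^2 - y + (y + 1)*(2*y + 1) - 4)/(2*(y^2 + y + 4)^2)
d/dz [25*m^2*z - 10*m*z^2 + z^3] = 25*m^2 - 20*m*z + 3*z^2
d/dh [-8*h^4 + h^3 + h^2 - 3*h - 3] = -32*h^3 + 3*h^2 + 2*h - 3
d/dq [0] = 0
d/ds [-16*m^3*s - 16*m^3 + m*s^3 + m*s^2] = m*(-16*m^2 + 3*s^2 + 2*s)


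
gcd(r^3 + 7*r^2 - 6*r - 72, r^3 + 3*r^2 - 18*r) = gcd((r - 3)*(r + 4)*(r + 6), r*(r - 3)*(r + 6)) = r^2 + 3*r - 18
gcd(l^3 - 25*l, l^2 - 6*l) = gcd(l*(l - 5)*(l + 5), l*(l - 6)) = l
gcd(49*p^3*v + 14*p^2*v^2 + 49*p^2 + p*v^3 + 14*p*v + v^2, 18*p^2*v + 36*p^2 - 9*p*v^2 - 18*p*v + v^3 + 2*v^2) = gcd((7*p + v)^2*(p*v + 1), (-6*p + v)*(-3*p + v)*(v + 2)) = 1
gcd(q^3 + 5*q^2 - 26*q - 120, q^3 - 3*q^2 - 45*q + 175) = q - 5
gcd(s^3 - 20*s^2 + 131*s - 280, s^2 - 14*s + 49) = s - 7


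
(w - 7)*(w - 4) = w^2 - 11*w + 28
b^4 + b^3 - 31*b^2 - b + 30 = (b - 5)*(b - 1)*(b + 1)*(b + 6)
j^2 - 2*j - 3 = (j - 3)*(j + 1)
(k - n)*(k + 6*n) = k^2 + 5*k*n - 6*n^2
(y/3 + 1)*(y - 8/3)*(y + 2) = y^3/3 + 7*y^2/9 - 22*y/9 - 16/3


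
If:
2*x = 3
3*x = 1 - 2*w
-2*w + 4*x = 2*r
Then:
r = 19/4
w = -7/4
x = 3/2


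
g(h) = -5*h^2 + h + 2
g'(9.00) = -89.00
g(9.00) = -394.00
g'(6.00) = -59.00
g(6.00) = -172.00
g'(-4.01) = 41.10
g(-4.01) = -82.41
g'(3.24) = -31.40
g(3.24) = -47.25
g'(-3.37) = 34.70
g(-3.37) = -58.15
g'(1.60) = -15.00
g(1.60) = -9.20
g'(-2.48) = 25.80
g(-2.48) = -31.23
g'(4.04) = -39.40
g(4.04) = -75.57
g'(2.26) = -21.60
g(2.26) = -21.28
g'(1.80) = -17.00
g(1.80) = -12.40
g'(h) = 1 - 10*h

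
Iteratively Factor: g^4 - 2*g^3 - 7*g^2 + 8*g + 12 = (g - 3)*(g^3 + g^2 - 4*g - 4) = (g - 3)*(g + 1)*(g^2 - 4) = (g - 3)*(g - 2)*(g + 1)*(g + 2)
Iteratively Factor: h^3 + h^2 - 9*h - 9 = (h + 3)*(h^2 - 2*h - 3) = (h + 1)*(h + 3)*(h - 3)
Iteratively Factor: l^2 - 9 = (l + 3)*(l - 3)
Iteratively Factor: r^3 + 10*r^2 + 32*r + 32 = (r + 4)*(r^2 + 6*r + 8) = (r + 2)*(r + 4)*(r + 4)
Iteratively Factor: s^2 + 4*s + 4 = (s + 2)*(s + 2)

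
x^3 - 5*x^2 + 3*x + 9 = (x - 3)^2*(x + 1)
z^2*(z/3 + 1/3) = z^3/3 + z^2/3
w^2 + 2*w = w*(w + 2)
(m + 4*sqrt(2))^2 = m^2 + 8*sqrt(2)*m + 32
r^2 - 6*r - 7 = (r - 7)*(r + 1)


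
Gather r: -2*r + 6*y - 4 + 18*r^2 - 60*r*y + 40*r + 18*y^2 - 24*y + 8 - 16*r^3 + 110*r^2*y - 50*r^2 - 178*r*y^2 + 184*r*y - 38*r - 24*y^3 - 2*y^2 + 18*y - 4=-16*r^3 + r^2*(110*y - 32) + r*(-178*y^2 + 124*y) - 24*y^3 + 16*y^2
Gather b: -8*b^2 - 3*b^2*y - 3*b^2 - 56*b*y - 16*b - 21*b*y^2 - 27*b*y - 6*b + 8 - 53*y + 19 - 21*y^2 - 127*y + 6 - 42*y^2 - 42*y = b^2*(-3*y - 11) + b*(-21*y^2 - 83*y - 22) - 63*y^2 - 222*y + 33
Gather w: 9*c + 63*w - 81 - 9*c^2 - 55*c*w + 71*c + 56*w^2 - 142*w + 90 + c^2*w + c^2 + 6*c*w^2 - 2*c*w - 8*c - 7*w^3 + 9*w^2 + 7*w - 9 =-8*c^2 + 72*c - 7*w^3 + w^2*(6*c + 65) + w*(c^2 - 57*c - 72)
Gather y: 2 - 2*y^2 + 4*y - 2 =-2*y^2 + 4*y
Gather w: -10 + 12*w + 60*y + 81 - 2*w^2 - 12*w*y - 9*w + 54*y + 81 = -2*w^2 + w*(3 - 12*y) + 114*y + 152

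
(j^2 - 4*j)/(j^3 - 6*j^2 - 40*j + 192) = j/(j^2 - 2*j - 48)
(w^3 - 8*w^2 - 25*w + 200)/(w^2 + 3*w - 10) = (w^2 - 13*w + 40)/(w - 2)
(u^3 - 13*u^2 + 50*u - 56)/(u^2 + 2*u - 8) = (u^2 - 11*u + 28)/(u + 4)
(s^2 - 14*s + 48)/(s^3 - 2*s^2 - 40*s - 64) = (s - 6)/(s^2 + 6*s + 8)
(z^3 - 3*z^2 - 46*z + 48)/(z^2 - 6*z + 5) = (z^2 - 2*z - 48)/(z - 5)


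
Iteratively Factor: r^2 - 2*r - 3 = (r + 1)*(r - 3)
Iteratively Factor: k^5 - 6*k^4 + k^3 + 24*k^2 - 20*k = (k - 5)*(k^4 - k^3 - 4*k^2 + 4*k) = (k - 5)*(k - 1)*(k^3 - 4*k) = k*(k - 5)*(k - 1)*(k^2 - 4) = k*(k - 5)*(k - 2)*(k - 1)*(k + 2)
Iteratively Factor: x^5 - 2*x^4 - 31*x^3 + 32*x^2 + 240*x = (x + 4)*(x^4 - 6*x^3 - 7*x^2 + 60*x) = (x - 5)*(x + 4)*(x^3 - x^2 - 12*x) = x*(x - 5)*(x + 4)*(x^2 - x - 12) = x*(x - 5)*(x - 4)*(x + 4)*(x + 3)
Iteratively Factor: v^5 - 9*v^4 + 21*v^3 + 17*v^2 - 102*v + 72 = (v - 3)*(v^4 - 6*v^3 + 3*v^2 + 26*v - 24) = (v - 3)*(v - 1)*(v^3 - 5*v^2 - 2*v + 24) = (v - 3)*(v - 1)*(v + 2)*(v^2 - 7*v + 12) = (v - 3)^2*(v - 1)*(v + 2)*(v - 4)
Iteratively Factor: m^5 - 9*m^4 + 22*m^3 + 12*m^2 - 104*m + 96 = (m + 2)*(m^4 - 11*m^3 + 44*m^2 - 76*m + 48) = (m - 2)*(m + 2)*(m^3 - 9*m^2 + 26*m - 24) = (m - 2)^2*(m + 2)*(m^2 - 7*m + 12) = (m - 4)*(m - 2)^2*(m + 2)*(m - 3)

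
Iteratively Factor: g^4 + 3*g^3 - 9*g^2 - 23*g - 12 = (g + 1)*(g^3 + 2*g^2 - 11*g - 12) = (g + 1)*(g + 4)*(g^2 - 2*g - 3) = (g + 1)^2*(g + 4)*(g - 3)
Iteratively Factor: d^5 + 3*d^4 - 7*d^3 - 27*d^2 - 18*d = (d)*(d^4 + 3*d^3 - 7*d^2 - 27*d - 18) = d*(d + 2)*(d^3 + d^2 - 9*d - 9) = d*(d + 1)*(d + 2)*(d^2 - 9) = d*(d - 3)*(d + 1)*(d + 2)*(d + 3)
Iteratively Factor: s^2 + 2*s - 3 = (s - 1)*(s + 3)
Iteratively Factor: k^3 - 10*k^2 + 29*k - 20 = (k - 1)*(k^2 - 9*k + 20) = (k - 4)*(k - 1)*(k - 5)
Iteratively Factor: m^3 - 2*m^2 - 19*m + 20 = (m + 4)*(m^2 - 6*m + 5) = (m - 1)*(m + 4)*(m - 5)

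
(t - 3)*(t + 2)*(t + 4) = t^3 + 3*t^2 - 10*t - 24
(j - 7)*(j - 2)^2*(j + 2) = j^4 - 9*j^3 + 10*j^2 + 36*j - 56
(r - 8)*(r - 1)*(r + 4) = r^3 - 5*r^2 - 28*r + 32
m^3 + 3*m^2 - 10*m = m*(m - 2)*(m + 5)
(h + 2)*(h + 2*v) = h^2 + 2*h*v + 2*h + 4*v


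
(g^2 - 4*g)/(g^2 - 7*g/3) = 3*(g - 4)/(3*g - 7)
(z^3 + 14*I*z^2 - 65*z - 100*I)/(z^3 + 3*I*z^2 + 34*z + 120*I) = (z + 5*I)/(z - 6*I)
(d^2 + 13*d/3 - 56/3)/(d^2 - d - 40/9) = 3*(d + 7)/(3*d + 5)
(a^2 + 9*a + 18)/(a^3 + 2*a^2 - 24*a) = (a + 3)/(a*(a - 4))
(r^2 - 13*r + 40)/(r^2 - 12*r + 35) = (r - 8)/(r - 7)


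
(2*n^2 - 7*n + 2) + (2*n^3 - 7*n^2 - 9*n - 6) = 2*n^3 - 5*n^2 - 16*n - 4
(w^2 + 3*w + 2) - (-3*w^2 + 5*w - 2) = 4*w^2 - 2*w + 4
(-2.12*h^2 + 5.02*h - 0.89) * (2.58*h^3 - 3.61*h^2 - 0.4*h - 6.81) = -5.4696*h^5 + 20.6048*h^4 - 19.5704*h^3 + 15.6421*h^2 - 33.8302*h + 6.0609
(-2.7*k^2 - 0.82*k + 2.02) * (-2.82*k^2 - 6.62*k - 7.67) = 7.614*k^4 + 20.1864*k^3 + 20.441*k^2 - 7.083*k - 15.4934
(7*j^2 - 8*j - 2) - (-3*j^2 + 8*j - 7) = 10*j^2 - 16*j + 5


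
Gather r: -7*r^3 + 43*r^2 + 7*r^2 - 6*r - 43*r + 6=-7*r^3 + 50*r^2 - 49*r + 6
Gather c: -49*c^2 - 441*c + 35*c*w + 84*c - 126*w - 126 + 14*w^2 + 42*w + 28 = -49*c^2 + c*(35*w - 357) + 14*w^2 - 84*w - 98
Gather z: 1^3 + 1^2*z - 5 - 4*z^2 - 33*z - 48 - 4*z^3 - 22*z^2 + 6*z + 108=-4*z^3 - 26*z^2 - 26*z + 56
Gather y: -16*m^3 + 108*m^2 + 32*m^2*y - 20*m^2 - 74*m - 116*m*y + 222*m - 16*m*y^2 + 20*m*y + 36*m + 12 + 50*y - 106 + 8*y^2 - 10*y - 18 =-16*m^3 + 88*m^2 + 184*m + y^2*(8 - 16*m) + y*(32*m^2 - 96*m + 40) - 112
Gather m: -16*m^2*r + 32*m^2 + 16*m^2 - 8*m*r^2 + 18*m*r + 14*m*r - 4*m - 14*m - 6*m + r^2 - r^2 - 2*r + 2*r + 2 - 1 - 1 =m^2*(48 - 16*r) + m*(-8*r^2 + 32*r - 24)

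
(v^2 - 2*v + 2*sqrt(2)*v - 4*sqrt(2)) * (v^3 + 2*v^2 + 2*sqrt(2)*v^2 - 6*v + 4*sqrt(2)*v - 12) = v^5 + 4*sqrt(2)*v^4 - 2*v^3 - 28*sqrt(2)*v^2 - 8*v + 48*sqrt(2)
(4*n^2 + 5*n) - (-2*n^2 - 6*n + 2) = 6*n^2 + 11*n - 2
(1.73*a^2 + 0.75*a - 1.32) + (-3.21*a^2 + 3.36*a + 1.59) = -1.48*a^2 + 4.11*a + 0.27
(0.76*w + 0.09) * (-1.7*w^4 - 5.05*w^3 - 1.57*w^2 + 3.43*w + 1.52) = -1.292*w^5 - 3.991*w^4 - 1.6477*w^3 + 2.4655*w^2 + 1.4639*w + 0.1368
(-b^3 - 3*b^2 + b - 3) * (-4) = 4*b^3 + 12*b^2 - 4*b + 12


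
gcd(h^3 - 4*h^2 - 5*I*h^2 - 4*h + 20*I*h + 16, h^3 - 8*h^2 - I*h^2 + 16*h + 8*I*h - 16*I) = h^2 + h*(-4 - I) + 4*I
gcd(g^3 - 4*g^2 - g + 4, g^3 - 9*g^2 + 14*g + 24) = g^2 - 3*g - 4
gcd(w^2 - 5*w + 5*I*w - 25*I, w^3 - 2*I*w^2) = 1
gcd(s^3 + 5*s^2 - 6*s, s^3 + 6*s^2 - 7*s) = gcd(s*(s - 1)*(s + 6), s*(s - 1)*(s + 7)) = s^2 - s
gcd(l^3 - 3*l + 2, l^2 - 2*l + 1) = l^2 - 2*l + 1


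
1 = 1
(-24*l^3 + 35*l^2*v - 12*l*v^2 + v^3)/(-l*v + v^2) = 24*l^2/v - 11*l + v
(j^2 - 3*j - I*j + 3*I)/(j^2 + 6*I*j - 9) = (j^2 - 3*j - I*j + 3*I)/(j^2 + 6*I*j - 9)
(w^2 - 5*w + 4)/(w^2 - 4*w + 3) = (w - 4)/(w - 3)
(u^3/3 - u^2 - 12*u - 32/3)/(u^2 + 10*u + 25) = (u^3 - 3*u^2 - 36*u - 32)/(3*(u^2 + 10*u + 25))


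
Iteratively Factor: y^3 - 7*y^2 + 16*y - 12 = (y - 3)*(y^2 - 4*y + 4) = (y - 3)*(y - 2)*(y - 2)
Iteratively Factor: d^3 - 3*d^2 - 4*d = (d)*(d^2 - 3*d - 4) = d*(d + 1)*(d - 4)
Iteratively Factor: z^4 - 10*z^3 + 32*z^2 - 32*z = (z)*(z^3 - 10*z^2 + 32*z - 32) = z*(z - 4)*(z^2 - 6*z + 8) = z*(z - 4)*(z - 2)*(z - 4)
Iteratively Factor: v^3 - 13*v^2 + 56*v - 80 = (v - 5)*(v^2 - 8*v + 16) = (v - 5)*(v - 4)*(v - 4)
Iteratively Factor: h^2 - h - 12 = (h + 3)*(h - 4)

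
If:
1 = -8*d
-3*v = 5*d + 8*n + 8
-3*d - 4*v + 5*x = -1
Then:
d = -1/8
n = -15*x/32 - 269/256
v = 5*x/4 + 11/32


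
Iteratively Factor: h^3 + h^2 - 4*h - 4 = (h + 1)*(h^2 - 4) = (h - 2)*(h + 1)*(h + 2)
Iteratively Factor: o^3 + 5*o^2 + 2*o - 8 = (o + 2)*(o^2 + 3*o - 4) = (o + 2)*(o + 4)*(o - 1)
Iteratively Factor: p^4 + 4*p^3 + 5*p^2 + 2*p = (p + 1)*(p^3 + 3*p^2 + 2*p) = (p + 1)^2*(p^2 + 2*p) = p*(p + 1)^2*(p + 2)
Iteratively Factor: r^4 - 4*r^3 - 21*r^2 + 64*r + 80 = (r - 4)*(r^3 - 21*r - 20) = (r - 4)*(r + 4)*(r^2 - 4*r - 5) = (r - 4)*(r + 1)*(r + 4)*(r - 5)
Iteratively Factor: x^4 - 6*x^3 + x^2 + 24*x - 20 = (x + 2)*(x^3 - 8*x^2 + 17*x - 10) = (x - 1)*(x + 2)*(x^2 - 7*x + 10) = (x - 2)*(x - 1)*(x + 2)*(x - 5)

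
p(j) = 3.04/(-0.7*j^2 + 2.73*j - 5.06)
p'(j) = 3.04*(1.4*j - 2.73)/(-0.7*j^2 + 2.73*j - 5.06)^2 = (4.256*j - 8.2992)/(0.7*j^2 - 2.73*j + 5.06)^2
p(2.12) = -1.26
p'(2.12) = 0.12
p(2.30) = -1.22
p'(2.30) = 0.24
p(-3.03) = -0.15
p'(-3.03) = -0.05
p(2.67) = -1.10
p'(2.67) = 0.40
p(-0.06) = -0.58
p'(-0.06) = -0.31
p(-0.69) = -0.42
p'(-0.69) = -0.21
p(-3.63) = -0.13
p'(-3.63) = -0.04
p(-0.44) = -0.48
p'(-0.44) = -0.25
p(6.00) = -0.22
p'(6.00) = 0.09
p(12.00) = -0.04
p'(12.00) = 0.01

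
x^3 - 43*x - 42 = (x - 7)*(x + 1)*(x + 6)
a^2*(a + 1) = a^3 + a^2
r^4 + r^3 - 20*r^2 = r^2*(r - 4)*(r + 5)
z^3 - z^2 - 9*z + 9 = (z - 3)*(z - 1)*(z + 3)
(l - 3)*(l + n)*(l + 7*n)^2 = l^4 + 15*l^3*n - 3*l^3 + 63*l^2*n^2 - 45*l^2*n + 49*l*n^3 - 189*l*n^2 - 147*n^3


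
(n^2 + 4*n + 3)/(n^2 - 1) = (n + 3)/(n - 1)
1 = 1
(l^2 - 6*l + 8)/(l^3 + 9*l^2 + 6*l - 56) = (l - 4)/(l^2 + 11*l + 28)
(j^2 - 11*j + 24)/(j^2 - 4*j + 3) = (j - 8)/(j - 1)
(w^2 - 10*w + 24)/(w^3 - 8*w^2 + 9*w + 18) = (w - 4)/(w^2 - 2*w - 3)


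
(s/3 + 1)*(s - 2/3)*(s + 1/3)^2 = s^4/3 + s^3 - s^2/9 - 29*s/81 - 2/27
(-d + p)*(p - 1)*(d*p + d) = -d^2*p^2 + d^2 + d*p^3 - d*p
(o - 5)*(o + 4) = o^2 - o - 20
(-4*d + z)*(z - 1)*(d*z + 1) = -4*d^2*z^2 + 4*d^2*z + d*z^3 - d*z^2 - 4*d*z + 4*d + z^2 - z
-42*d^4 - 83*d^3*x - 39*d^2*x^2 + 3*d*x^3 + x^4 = (-6*d + x)*(d + x)^2*(7*d + x)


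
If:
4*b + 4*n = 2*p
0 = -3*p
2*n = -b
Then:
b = 0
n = 0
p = 0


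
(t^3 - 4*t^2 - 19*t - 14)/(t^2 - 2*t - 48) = (-t^3 + 4*t^2 + 19*t + 14)/(-t^2 + 2*t + 48)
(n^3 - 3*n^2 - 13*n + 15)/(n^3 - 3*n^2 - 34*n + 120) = (n^2 + 2*n - 3)/(n^2 + 2*n - 24)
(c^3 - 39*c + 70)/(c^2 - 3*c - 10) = (c^2 + 5*c - 14)/(c + 2)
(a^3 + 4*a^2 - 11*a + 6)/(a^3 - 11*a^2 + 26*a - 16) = (a^2 + 5*a - 6)/(a^2 - 10*a + 16)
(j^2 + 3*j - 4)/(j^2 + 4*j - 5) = (j + 4)/(j + 5)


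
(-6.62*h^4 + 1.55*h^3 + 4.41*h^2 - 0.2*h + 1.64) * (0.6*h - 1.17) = -3.972*h^5 + 8.6754*h^4 + 0.8325*h^3 - 5.2797*h^2 + 1.218*h - 1.9188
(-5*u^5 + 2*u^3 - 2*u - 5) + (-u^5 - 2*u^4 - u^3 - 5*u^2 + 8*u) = -6*u^5 - 2*u^4 + u^3 - 5*u^2 + 6*u - 5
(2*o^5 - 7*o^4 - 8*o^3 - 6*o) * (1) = 2*o^5 - 7*o^4 - 8*o^3 - 6*o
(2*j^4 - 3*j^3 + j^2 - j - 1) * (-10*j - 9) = -20*j^5 + 12*j^4 + 17*j^3 + j^2 + 19*j + 9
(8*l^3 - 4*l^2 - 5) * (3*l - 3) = 24*l^4 - 36*l^3 + 12*l^2 - 15*l + 15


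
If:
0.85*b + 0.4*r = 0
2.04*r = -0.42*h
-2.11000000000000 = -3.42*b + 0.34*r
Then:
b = 0.51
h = 5.26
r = -1.08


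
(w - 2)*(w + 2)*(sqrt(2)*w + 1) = sqrt(2)*w^3 + w^2 - 4*sqrt(2)*w - 4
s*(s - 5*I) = s^2 - 5*I*s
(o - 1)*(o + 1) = o^2 - 1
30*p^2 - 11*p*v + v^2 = (-6*p + v)*(-5*p + v)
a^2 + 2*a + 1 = (a + 1)^2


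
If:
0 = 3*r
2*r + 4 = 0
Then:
No Solution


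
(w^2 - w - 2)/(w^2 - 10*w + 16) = (w + 1)/(w - 8)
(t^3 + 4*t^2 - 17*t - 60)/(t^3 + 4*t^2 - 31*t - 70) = (t^3 + 4*t^2 - 17*t - 60)/(t^3 + 4*t^2 - 31*t - 70)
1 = 1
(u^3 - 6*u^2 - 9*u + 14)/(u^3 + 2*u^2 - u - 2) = (u - 7)/(u + 1)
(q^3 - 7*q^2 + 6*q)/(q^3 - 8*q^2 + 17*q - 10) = q*(q - 6)/(q^2 - 7*q + 10)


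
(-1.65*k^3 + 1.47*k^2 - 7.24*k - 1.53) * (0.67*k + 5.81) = -1.1055*k^4 - 8.6016*k^3 + 3.6899*k^2 - 43.0895*k - 8.8893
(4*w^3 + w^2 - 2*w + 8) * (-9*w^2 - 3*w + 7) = -36*w^5 - 21*w^4 + 43*w^3 - 59*w^2 - 38*w + 56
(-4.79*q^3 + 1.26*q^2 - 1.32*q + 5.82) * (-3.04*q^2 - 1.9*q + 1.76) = 14.5616*q^5 + 5.2706*q^4 - 6.8116*q^3 - 12.9672*q^2 - 13.3812*q + 10.2432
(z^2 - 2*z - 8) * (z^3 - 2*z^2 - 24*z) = z^5 - 4*z^4 - 28*z^3 + 64*z^2 + 192*z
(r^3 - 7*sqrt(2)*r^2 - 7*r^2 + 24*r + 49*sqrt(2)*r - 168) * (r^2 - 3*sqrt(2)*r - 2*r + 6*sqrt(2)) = r^5 - 10*sqrt(2)*r^4 - 9*r^4 + 80*r^3 + 90*sqrt(2)*r^3 - 594*r^2 - 212*sqrt(2)*r^2 + 648*sqrt(2)*r + 924*r - 1008*sqrt(2)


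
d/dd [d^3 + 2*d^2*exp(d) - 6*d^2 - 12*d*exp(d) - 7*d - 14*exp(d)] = 2*d^2*exp(d) + 3*d^2 - 8*d*exp(d) - 12*d - 26*exp(d) - 7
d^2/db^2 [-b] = 0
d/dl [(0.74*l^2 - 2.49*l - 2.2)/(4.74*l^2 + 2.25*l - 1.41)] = (13.4676*l^2 + 18.7692*l + 8.4609)/(22.4676*l^4 + 21.33*l^3 - 8.3043*l^2 - 6.345*l + 1.9881)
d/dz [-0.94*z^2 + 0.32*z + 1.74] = 0.32 - 1.88*z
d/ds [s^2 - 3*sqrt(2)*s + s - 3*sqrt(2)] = 2*s - 3*sqrt(2) + 1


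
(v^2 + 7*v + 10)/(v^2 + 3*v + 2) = (v + 5)/(v + 1)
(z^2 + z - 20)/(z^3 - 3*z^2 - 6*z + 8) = (z + 5)/(z^2 + z - 2)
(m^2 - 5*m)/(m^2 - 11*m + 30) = m/(m - 6)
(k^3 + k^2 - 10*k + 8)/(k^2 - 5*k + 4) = (k^2 + 2*k - 8)/(k - 4)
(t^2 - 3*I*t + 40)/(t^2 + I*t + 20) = (t - 8*I)/(t - 4*I)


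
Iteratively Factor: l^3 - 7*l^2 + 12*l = (l - 4)*(l^2 - 3*l) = (l - 4)*(l - 3)*(l)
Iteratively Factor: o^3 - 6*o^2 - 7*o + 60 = (o - 5)*(o^2 - o - 12) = (o - 5)*(o - 4)*(o + 3)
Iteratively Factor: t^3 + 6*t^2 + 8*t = (t + 4)*(t^2 + 2*t) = t*(t + 4)*(t + 2)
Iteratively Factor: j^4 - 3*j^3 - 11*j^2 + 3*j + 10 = (j + 2)*(j^3 - 5*j^2 - j + 5) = (j + 1)*(j + 2)*(j^2 - 6*j + 5) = (j - 1)*(j + 1)*(j + 2)*(j - 5)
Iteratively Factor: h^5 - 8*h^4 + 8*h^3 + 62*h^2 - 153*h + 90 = (h - 3)*(h^4 - 5*h^3 - 7*h^2 + 41*h - 30) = (h - 3)*(h - 1)*(h^3 - 4*h^2 - 11*h + 30) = (h - 3)*(h - 1)*(h + 3)*(h^2 - 7*h + 10) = (h - 5)*(h - 3)*(h - 1)*(h + 3)*(h - 2)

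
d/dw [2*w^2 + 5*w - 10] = 4*w + 5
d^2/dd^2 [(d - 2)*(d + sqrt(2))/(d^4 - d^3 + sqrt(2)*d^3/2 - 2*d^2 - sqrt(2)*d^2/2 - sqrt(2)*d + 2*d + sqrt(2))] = 4*(6*d^8 - 30*d^7 + 15*sqrt(2)*d^7 - 73*sqrt(2)*d^6 + 55*d^6 - 96*d^5 + 87*sqrt(2)*d^5 - 9*sqrt(2)*d^4 + 114*d^4 - 30*d^3 + 3*sqrt(2)*d^3 - 42*sqrt(2)*d^2 + 6*d^2 - 36*d + 30*sqrt(2)*d - 16*sqrt(2) + 4)/(4*d^12 - 12*d^11 + 6*sqrt(2)*d^11 - 18*sqrt(2)*d^10 - 6*d^10 - 17*sqrt(2)*d^9 + 50*d^9 - 42*d^8 + 99*sqrt(2)*d^8 - 39*sqrt(2)*d^7 - 18*d^7 - 163*sqrt(2)*d^6 + 76*d^6 - 132*d^5 + 162*sqrt(2)*d^5 + 42*sqrt(2)*d^4 + 72*d^4 - 116*sqrt(2)*d^3 + 104*d^3 - 144*d^2 + 60*sqrt(2)*d^2 - 24*sqrt(2)*d + 48*d + 8*sqrt(2))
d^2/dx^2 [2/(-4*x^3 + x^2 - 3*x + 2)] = 4*((12*x - 1)*(4*x^3 - x^2 + 3*x - 2) - (12*x^2 - 2*x + 3)^2)/(4*x^3 - x^2 + 3*x - 2)^3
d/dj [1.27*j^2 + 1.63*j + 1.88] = 2.54*j + 1.63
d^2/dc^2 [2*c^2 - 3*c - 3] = 4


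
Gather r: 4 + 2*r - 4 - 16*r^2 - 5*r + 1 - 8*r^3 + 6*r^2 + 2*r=-8*r^3 - 10*r^2 - r + 1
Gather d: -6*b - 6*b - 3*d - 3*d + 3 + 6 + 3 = -12*b - 6*d + 12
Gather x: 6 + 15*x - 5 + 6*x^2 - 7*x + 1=6*x^2 + 8*x + 2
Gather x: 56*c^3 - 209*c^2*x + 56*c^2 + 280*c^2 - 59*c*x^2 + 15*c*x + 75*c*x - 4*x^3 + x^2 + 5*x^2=56*c^3 + 336*c^2 - 4*x^3 + x^2*(6 - 59*c) + x*(-209*c^2 + 90*c)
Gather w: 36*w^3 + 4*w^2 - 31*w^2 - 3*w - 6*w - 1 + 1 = 36*w^3 - 27*w^2 - 9*w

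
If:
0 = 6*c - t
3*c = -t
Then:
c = 0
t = 0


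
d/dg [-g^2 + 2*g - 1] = 2 - 2*g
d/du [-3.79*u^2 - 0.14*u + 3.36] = -7.58*u - 0.14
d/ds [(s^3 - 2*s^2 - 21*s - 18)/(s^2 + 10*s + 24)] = (s^4 + 20*s^3 + 73*s^2 - 60*s - 324)/(s^4 + 20*s^3 + 148*s^2 + 480*s + 576)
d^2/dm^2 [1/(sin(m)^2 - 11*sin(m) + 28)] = (-4*sin(m)^4 + 33*sin(m)^3 - 3*sin(m)^2 - 374*sin(m) + 186)/(sin(m)^2 - 11*sin(m) + 28)^3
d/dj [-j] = -1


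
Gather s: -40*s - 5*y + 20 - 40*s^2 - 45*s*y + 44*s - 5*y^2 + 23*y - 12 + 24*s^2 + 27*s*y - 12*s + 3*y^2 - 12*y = -16*s^2 + s*(-18*y - 8) - 2*y^2 + 6*y + 8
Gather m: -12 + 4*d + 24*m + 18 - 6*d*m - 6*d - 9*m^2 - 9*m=-2*d - 9*m^2 + m*(15 - 6*d) + 6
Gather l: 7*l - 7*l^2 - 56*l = -7*l^2 - 49*l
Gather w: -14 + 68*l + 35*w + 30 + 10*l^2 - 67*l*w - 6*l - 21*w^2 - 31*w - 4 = 10*l^2 + 62*l - 21*w^2 + w*(4 - 67*l) + 12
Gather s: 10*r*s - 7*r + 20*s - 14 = -7*r + s*(10*r + 20) - 14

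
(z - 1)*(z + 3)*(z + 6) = z^3 + 8*z^2 + 9*z - 18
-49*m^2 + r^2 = (-7*m + r)*(7*m + r)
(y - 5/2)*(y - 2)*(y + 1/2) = y^3 - 4*y^2 + 11*y/4 + 5/2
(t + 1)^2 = t^2 + 2*t + 1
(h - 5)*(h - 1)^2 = h^3 - 7*h^2 + 11*h - 5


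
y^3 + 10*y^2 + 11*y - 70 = (y - 2)*(y + 5)*(y + 7)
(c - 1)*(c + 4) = c^2 + 3*c - 4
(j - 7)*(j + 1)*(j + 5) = j^3 - j^2 - 37*j - 35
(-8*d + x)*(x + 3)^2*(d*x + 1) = -8*d^2*x^3 - 48*d^2*x^2 - 72*d^2*x + d*x^4 + 6*d*x^3 + d*x^2 - 48*d*x - 72*d + x^3 + 6*x^2 + 9*x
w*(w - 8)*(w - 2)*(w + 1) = w^4 - 9*w^3 + 6*w^2 + 16*w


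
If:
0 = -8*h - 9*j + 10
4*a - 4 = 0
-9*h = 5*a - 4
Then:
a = 1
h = -1/9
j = 98/81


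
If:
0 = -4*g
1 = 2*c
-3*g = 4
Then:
No Solution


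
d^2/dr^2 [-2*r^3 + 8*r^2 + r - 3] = 16 - 12*r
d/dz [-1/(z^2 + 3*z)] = (2*z + 3)/(z^2*(z + 3)^2)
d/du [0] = 0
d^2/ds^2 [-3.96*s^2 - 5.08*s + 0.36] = -7.92000000000000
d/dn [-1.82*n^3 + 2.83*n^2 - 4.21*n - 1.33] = -5.46*n^2 + 5.66*n - 4.21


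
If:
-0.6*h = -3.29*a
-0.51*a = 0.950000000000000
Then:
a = -1.86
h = -10.21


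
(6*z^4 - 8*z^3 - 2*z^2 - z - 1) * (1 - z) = -6*z^5 + 14*z^4 - 6*z^3 - z^2 - 1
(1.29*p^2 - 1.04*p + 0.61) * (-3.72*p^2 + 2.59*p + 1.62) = -4.7988*p^4 + 7.2099*p^3 - 2.873*p^2 - 0.1049*p + 0.9882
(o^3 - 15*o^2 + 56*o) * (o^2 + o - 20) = o^5 - 14*o^4 + 21*o^3 + 356*o^2 - 1120*o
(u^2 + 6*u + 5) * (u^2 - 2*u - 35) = u^4 + 4*u^3 - 42*u^2 - 220*u - 175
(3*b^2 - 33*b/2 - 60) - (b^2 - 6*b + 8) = 2*b^2 - 21*b/2 - 68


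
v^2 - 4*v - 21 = (v - 7)*(v + 3)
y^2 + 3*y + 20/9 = (y + 4/3)*(y + 5/3)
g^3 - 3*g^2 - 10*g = g*(g - 5)*(g + 2)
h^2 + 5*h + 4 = (h + 1)*(h + 4)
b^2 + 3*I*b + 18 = (b - 3*I)*(b + 6*I)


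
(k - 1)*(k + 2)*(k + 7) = k^3 + 8*k^2 + 5*k - 14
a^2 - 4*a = a*(a - 4)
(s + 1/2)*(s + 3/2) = s^2 + 2*s + 3/4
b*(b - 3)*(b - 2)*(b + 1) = b^4 - 4*b^3 + b^2 + 6*b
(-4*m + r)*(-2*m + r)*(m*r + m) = 8*m^3*r + 8*m^3 - 6*m^2*r^2 - 6*m^2*r + m*r^3 + m*r^2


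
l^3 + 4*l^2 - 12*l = l*(l - 2)*(l + 6)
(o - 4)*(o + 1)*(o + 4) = o^3 + o^2 - 16*o - 16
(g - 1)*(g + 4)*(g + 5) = g^3 + 8*g^2 + 11*g - 20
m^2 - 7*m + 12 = (m - 4)*(m - 3)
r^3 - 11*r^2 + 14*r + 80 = (r - 8)*(r - 5)*(r + 2)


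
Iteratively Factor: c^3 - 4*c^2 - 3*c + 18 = (c + 2)*(c^2 - 6*c + 9) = (c - 3)*(c + 2)*(c - 3)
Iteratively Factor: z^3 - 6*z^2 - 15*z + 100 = (z - 5)*(z^2 - z - 20) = (z - 5)^2*(z + 4)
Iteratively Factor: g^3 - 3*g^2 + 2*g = (g - 2)*(g^2 - g) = (g - 2)*(g - 1)*(g)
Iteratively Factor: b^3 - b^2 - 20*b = (b + 4)*(b^2 - 5*b) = (b - 5)*(b + 4)*(b)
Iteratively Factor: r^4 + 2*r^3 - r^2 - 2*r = (r + 2)*(r^3 - r) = (r - 1)*(r + 2)*(r^2 + r) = r*(r - 1)*(r + 2)*(r + 1)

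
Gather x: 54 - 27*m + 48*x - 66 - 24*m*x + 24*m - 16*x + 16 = -3*m + x*(32 - 24*m) + 4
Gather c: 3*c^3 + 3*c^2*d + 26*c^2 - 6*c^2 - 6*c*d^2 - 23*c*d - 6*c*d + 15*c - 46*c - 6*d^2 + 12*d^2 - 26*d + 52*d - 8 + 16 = 3*c^3 + c^2*(3*d + 20) + c*(-6*d^2 - 29*d - 31) + 6*d^2 + 26*d + 8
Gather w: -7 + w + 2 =w - 5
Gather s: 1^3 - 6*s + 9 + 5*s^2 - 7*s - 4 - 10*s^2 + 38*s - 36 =-5*s^2 + 25*s - 30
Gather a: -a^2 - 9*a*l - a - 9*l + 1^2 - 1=-a^2 + a*(-9*l - 1) - 9*l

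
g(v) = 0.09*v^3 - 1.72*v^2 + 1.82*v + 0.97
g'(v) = 0.27*v^2 - 3.44*v + 1.82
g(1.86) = -1.02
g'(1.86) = -3.64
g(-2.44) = -15.02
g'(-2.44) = 11.82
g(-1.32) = -4.64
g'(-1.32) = 6.83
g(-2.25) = -12.86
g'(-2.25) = 10.93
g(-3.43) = -29.14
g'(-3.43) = 16.80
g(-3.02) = -22.69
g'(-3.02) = 14.67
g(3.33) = -8.72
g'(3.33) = -6.64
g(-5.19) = -67.39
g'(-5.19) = 26.95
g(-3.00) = -22.40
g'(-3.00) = 14.57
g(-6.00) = -91.31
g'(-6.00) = 32.18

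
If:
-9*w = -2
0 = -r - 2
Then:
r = -2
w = 2/9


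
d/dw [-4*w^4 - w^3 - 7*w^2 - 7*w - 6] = -16*w^3 - 3*w^2 - 14*w - 7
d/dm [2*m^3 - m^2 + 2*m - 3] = 6*m^2 - 2*m + 2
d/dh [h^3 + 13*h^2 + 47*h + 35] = 3*h^2 + 26*h + 47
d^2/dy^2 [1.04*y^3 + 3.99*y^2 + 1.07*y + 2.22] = 6.24*y + 7.98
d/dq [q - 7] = 1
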